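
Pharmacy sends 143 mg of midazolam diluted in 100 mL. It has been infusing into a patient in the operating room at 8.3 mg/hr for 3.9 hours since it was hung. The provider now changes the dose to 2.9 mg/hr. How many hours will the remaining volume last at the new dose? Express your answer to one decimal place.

Initial rate:
Concentration = 143 mg ÷ 100 mL = 1.43 mg/mL
Rate = 8.3 mg/hr ÷ 1.43 mg/mL = 5.804196 mL/hr
Volume infused so far = 5.804196 mL/hr × 3.9 hr = 22.63636 mL
Volume remaining = 100 − 22.63636 = 77.36364 mL
New rate:
Rate = 2.9 mg/hr ÷ 1.43 mg/mL = 2.027972 mL/hr
Time remaining = 77.36364 mL ÷ 2.027972 mL/hr = 38.14828 hr

38.1 hours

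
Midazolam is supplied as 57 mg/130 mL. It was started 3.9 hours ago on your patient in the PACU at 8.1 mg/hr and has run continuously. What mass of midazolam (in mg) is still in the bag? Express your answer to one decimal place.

Concentration = 57 mg ÷ 130 mL = 0.4384615 mg/mL
Rate = 8.1 mg/hr ÷ 0.4384615 mg/mL = 18.47368 mL/hr
Volume infused = 18.47368 mL/hr × 3.9 hr = 72.04737 mL
Volume remaining = 130 − 72.04737 = 57.95263 mL
Drug remaining = 57.95263 mL × 0.4384615 mg/mL = 25.41 mg

25.4 mg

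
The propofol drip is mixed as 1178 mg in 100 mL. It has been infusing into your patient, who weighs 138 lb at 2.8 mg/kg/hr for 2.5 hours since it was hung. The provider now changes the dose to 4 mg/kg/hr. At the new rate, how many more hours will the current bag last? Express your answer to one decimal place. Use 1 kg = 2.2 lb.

2.9 hours

Initial rate:
Weight = 138 lb ÷ 2.2 lb/kg = 62.72727 kg
Dose = 2.8 mg/kg/hr × 62.72727 kg = 175.6364 mg/hr
Concentration = 1178 mg ÷ 100 mL = 11.78 mg/mL
Rate = 175.6364 mg/hr ÷ 11.78 mg/mL = 14.90971 mL/hr
Volume infused so far = 14.90971 mL/hr × 2.5 hr = 37.27427 mL
Volume remaining = 100 − 37.27427 = 62.72573 mL
New rate:
Dose = 4 mg/kg/hr × 62.72727 kg = 250.9091 mg/hr
Rate = 250.9091 mg/hr ÷ 11.78 mg/mL = 21.29958 mL/hr
Time remaining = 62.72573 mL ÷ 21.29958 mL/hr = 2.944928 hr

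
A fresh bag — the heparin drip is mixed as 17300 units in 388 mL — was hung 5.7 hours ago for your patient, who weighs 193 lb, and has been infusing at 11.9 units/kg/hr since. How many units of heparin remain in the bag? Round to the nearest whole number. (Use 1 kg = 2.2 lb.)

11349 units

Weight = 193 lb ÷ 2.2 lb/kg = 87.72727 kg
Dose = 11.9 units/kg/hr × 87.72727 kg = 1043.955 units/hr
Concentration = 17300 units ÷ 388 mL = 44.58763 units/mL
Rate = 1043.955 units/hr ÷ 44.58763 units/mL = 23.41355 mL/hr
Volume infused = 23.41355 mL/hr × 5.7 hr = 133.4572 mL
Volume remaining = 388 − 133.4572 = 254.5428 mL
Drug remaining = 254.5428 mL × 44.58763 units/mL = 11349.46 units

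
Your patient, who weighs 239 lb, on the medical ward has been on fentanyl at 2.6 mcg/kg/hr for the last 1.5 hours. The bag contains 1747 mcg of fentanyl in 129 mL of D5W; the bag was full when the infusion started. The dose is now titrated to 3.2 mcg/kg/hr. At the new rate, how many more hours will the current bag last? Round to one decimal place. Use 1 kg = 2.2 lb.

Initial rate:
Weight = 239 lb ÷ 2.2 lb/kg = 108.6364 kg
Dose = 2.6 mcg/kg/hr × 108.6364 kg = 282.4545 mcg/hr
Concentration = 1747 mcg ÷ 129 mL = 13.54264 mcg/mL
Rate = 282.4545 mcg/hr ÷ 13.54264 mcg/mL = 20.85669 mL/hr
Volume infused so far = 20.85669 mL/hr × 1.5 hr = 31.28503 mL
Volume remaining = 129 − 31.28503 = 97.71497 mL
New rate:
Dose = 3.2 mcg/kg/hr × 108.6364 kg = 347.6364 mcg/hr
Rate = 347.6364 mcg/hr ÷ 13.54264 mcg/mL = 25.66977 mL/hr
Time remaining = 97.71497 mL ÷ 25.66977 mL/hr = 3.806616 hr

3.8 hours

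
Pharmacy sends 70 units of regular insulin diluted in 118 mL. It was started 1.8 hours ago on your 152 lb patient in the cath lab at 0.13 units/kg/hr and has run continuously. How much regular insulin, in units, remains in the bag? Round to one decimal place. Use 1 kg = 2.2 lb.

Weight = 152 lb ÷ 2.2 lb/kg = 69.09091 kg
Dose = 0.13 units/kg/hr × 69.09091 kg = 8.981818 units/hr
Concentration = 70 units ÷ 118 mL = 0.5932203 units/mL
Rate = 8.981818 units/hr ÷ 0.5932203 units/mL = 15.14078 mL/hr
Volume infused = 15.14078 mL/hr × 1.8 hr = 27.2534 mL
Volume remaining = 118 − 27.2534 = 90.7466 mL
Drug remaining = 90.7466 mL × 0.5932203 units/mL = 53.83273 units

53.8 units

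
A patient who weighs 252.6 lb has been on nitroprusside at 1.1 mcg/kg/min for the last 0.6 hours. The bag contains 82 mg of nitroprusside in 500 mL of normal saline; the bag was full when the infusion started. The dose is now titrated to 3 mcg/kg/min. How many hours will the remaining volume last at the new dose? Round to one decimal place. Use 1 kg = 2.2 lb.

3.7 hours

Initial rate:
Weight = 252.6 lb ÷ 2.2 lb/kg = 114.8182 kg
Dose = 1.1 mcg/kg/min × 114.8182 kg = 126.3 mcg/min
126.3 mcg/min × 60 min/hr = 7578 mcg/hr
Concentration = 82 mg ÷ 500 mL = 0.164 mg/mL = 164 mcg/mL
Rate = 7578 mcg/hr ÷ 164 mcg/mL = 46.20732 mL/hr
Volume infused so far = 46.20732 mL/hr × 0.6 hr = 27.72439 mL
Volume remaining = 500 − 27.72439 = 472.2756 mL
New rate:
Dose = 3 mcg/kg/min × 114.8182 kg = 344.4545 mcg/min
344.4545 mcg/min × 60 min/hr = 20667.27 mcg/hr
Rate = 20667.27 mcg/hr ÷ 164 mcg/mL = 126.02 mL/hr
Time remaining = 472.2756 mL ÷ 126.02 mL/hr = 3.747626 hr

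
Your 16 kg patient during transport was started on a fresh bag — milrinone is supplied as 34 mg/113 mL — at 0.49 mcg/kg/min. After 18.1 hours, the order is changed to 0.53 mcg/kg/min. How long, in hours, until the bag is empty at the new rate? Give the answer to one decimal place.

50.1 hours

Initial rate:
Dose = 0.49 mcg/kg/min × 16 kg = 7.84 mcg/min
7.84 mcg/min × 60 min/hr = 470.4 mcg/hr
Concentration = 34 mg ÷ 113 mL = 0.300885 mg/mL = 300.885 mcg/mL
Rate = 470.4 mcg/hr ÷ 300.885 mcg/mL = 1.563388 mL/hr
Volume infused so far = 1.563388 mL/hr × 18.1 hr = 28.29733 mL
Volume remaining = 113 − 28.29733 = 84.70267 mL
New rate:
Dose = 0.53 mcg/kg/min × 16 kg = 8.48 mcg/min
8.48 mcg/min × 60 min/hr = 508.8 mcg/hr
Rate = 508.8 mcg/hr ÷ 300.885 mcg/mL = 1.691012 mL/hr
Time remaining = 84.70267 mL ÷ 1.691012 mL/hr = 50.08994 hr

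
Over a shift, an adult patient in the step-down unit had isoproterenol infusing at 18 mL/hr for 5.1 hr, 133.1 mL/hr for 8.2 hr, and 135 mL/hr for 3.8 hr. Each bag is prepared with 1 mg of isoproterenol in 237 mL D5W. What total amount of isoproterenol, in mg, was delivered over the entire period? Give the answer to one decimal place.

7.2 mg

Concentration = 1 mg ÷ 237 mL = 0.004219409 mg/mL
Stage 1: 18 mL/hr × 5.1 hr = 91.8 mL → 91.8 mL × 0.004219409 mg/mL = 0.3873418 mg
Stage 2: 133.1 mL/hr × 8.2 hr = 1091.42 mL → 1091.42 mL × 0.004219409 mg/mL = 4.605148 mg
Stage 3: 135 mL/hr × 3.8 hr = 513 mL → 513 mL × 0.004219409 mg/mL = 2.164557 mg
Total = 0.3873418 + 4.605148 + 2.164557 = 7.157046 mg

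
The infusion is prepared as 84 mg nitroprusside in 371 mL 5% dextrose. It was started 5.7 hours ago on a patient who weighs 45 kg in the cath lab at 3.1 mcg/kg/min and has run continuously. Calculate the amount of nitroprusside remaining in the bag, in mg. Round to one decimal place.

36.3 mg

Dose = 3.1 mcg/kg/min × 45 kg = 139.5 mcg/min
139.5 mcg/min × 60 min/hr = 8370 mcg/hr
Concentration = 84 mg ÷ 371 mL = 0.2264151 mg/mL = 226.4151 mcg/mL
Rate = 8370 mcg/hr ÷ 226.4151 mcg/mL = 36.9675 mL/hr
Volume infused = 36.9675 mL/hr × 5.7 hr = 210.7148 mL
Volume remaining = 371 − 210.7148 = 160.2852 mL
Drug remaining = 160.2852 mL × 226.4151 mcg/mL = 36291 mcg = 36.291 mg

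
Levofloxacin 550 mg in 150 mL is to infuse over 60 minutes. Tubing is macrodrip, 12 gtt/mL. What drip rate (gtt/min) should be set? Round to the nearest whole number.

150 mL ÷ (60 min) = 2.5 mL/min
2.5 mL/min × 12 gtt/mL = 30 gtt/min

30 gtt/min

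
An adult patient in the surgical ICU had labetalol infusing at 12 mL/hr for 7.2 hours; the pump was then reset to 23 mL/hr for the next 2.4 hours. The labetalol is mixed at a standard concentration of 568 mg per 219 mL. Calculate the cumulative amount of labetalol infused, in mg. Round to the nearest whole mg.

Concentration = 568 mg ÷ 219 mL = 2.593607 mg/mL
Stage 1: 12 mL/hr × 7.2 hr = 86.4 mL → 86.4 mL × 2.593607 mg/mL = 224.0877 mg
Stage 2: 23 mL/hr × 2.4 hr = 55.2 mL → 55.2 mL × 2.593607 mg/mL = 143.1671 mg
Total = 224.0877 + 143.1671 = 367.2548 mg

367 mg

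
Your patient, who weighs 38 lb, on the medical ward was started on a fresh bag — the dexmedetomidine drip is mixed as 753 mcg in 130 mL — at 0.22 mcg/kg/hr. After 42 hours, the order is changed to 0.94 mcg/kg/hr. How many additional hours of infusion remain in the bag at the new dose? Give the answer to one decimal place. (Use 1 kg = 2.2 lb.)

36.5 hours

Initial rate:
Weight = 38 lb ÷ 2.2 lb/kg = 17.27273 kg
Dose = 0.22 mcg/kg/hr × 17.27273 kg = 3.8 mcg/hr
Concentration = 753 mcg ÷ 130 mL = 5.792308 mcg/mL
Rate = 3.8 mcg/hr ÷ 5.792308 mcg/mL = 0.6560425 mL/hr
Volume infused so far = 0.6560425 mL/hr × 42 hr = 27.55378 mL
Volume remaining = 130 − 27.55378 = 102.4462 mL
New rate:
Dose = 0.94 mcg/kg/hr × 17.27273 kg = 16.23636 mcg/hr
Rate = 16.23636 mcg/hr ÷ 5.792308 mcg/mL = 2.803091 mL/hr
Time remaining = 102.4462 mL ÷ 2.803091 mL/hr = 36.54759 hr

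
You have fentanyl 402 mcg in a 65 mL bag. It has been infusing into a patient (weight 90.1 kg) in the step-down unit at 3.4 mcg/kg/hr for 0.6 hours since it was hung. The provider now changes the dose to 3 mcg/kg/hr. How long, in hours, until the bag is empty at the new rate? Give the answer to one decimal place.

Initial rate:
Dose = 3.4 mcg/kg/hr × 90.1 kg = 306.34 mcg/hr
Concentration = 402 mcg ÷ 65 mL = 6.184615 mcg/mL
Rate = 306.34 mcg/hr ÷ 6.184615 mcg/mL = 49.53259 mL/hr
Volume infused so far = 49.53259 mL/hr × 0.6 hr = 29.71955 mL
Volume remaining = 65 − 29.71955 = 35.28045 mL
New rate:
Dose = 3 mcg/kg/hr × 90.1 kg = 270.3 mcg/hr
Rate = 270.3 mcg/hr ÷ 6.184615 mcg/mL = 43.70522 mL/hr
Time remaining = 35.28045 mL ÷ 43.70522 mL/hr = 0.8072364 hr

0.8 hours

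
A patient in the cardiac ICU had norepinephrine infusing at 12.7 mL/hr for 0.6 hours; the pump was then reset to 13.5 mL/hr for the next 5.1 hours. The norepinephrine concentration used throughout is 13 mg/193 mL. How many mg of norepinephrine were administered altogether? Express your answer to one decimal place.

Concentration = 13 mg ÷ 193 mL = 0.06735751 mg/mL
Stage 1: 12.7 mL/hr × 0.6 hr = 7.62 mL → 7.62 mL × 0.06735751 mg/mL = 0.5132642 mg
Stage 2: 13.5 mL/hr × 5.1 hr = 68.85 mL → 68.85 mL × 0.06735751 mg/mL = 4.637565 mg
Total = 0.5132642 + 4.637565 = 5.150829 mg

5.2 mg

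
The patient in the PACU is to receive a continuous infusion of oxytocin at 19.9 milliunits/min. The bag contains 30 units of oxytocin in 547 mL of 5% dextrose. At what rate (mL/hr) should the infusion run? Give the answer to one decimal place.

21.8 mL/hr

19.9 milliunits/min × 60 min/hr = 1194 milliunits/hr
Concentration = 30 units ÷ 547 mL = 0.05484461 units/mL = 54.84461 milliunits/mL
Rate = 1194 milliunits/hr ÷ 54.84461 milliunits/mL = 21.7706 mL/hr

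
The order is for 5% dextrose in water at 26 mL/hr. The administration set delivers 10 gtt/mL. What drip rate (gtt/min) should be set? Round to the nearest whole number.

26 mL/hr ÷ 60 min/hr = 0.4333333 mL/min
0.4333333 mL/min × 10 gtt/mL = 4.333333 gtt/min

4 gtt/min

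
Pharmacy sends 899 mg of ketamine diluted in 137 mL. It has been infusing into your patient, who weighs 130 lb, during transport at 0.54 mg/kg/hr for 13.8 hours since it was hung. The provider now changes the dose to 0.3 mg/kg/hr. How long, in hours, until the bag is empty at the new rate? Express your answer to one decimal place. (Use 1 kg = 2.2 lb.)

Initial rate:
Weight = 130 lb ÷ 2.2 lb/kg = 59.09091 kg
Dose = 0.54 mg/kg/hr × 59.09091 kg = 31.90909 mg/hr
Concentration = 899 mg ÷ 137 mL = 6.562044 mg/mL
Rate = 31.90909 mg/hr ÷ 6.562044 mg/mL = 4.862676 mL/hr
Volume infused so far = 4.862676 mL/hr × 13.8 hr = 67.10492 mL
Volume remaining = 137 − 67.10492 = 69.89508 mL
New rate:
Dose = 0.3 mg/kg/hr × 59.09091 kg = 17.72727 mg/hr
Rate = 17.72727 mg/hr ÷ 6.562044 mg/mL = 2.701487 mL/hr
Time remaining = 69.89508 mL ÷ 2.701487 mL/hr = 25.87282 hr

25.9 hours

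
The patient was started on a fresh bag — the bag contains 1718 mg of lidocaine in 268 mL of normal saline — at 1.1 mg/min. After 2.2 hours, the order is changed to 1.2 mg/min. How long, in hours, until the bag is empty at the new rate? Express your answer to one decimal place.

Initial rate:
1.1 mg/min × 60 min/hr = 66 mg/hr
Concentration = 1718 mg ÷ 268 mL = 6.410448 mg/mL
Rate = 66 mg/hr ÷ 6.410448 mg/mL = 10.29569 mL/hr
Volume infused so far = 10.29569 mL/hr × 2.2 hr = 22.65052 mL
Volume remaining = 268 − 22.65052 = 245.3495 mL
New rate:
1.2 mg/min × 60 min/hr = 72 mg/hr
Rate = 72 mg/hr ÷ 6.410448 mg/mL = 11.23166 mL/hr
Time remaining = 245.3495 mL ÷ 11.23166 mL/hr = 21.84444 hr

21.8 hours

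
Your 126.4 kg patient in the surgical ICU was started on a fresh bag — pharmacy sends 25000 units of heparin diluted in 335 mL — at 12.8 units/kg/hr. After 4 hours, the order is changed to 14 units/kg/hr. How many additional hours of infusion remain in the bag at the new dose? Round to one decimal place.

Initial rate:
Dose = 12.8 units/kg/hr × 126.4 kg = 1617.92 units/hr
Concentration = 25000 units ÷ 335 mL = 74.62687 units/mL
Rate = 1617.92 units/hr ÷ 74.62687 units/mL = 21.68013 mL/hr
Volume infused so far = 21.68013 mL/hr × 4 hr = 86.72051 mL
Volume remaining = 335 − 86.72051 = 248.2795 mL
New rate:
Dose = 14 units/kg/hr × 126.4 kg = 1769.6 units/hr
Rate = 1769.6 units/hr ÷ 74.62687 units/mL = 23.71264 mL/hr
Time remaining = 248.2795 mL ÷ 23.71264 mL/hr = 10.47034 hr

10.5 hours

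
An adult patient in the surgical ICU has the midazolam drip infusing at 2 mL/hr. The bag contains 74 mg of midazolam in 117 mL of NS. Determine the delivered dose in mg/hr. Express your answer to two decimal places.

Concentration = 74 mg ÷ 117 mL = 0.6324786 mg/mL
Drug rate = 2 mL/hr × 0.6324786 mg/mL = 1.264957 mg/hr

1.26 mg/hr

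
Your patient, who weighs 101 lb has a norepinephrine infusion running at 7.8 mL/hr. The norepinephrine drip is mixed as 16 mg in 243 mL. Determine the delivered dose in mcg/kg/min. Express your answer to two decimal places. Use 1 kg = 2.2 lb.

Weight = 101 lb ÷ 2.2 lb/kg = 45.90909 kg
Concentration = 16 mg ÷ 243 mL = 0.06584362 mg/mL = 65.84362 mcg/mL
Drug rate = 7.8 mL/hr × 65.84362 mcg/mL = 513.5802 mcg/hr
513.5802 mcg/hr ÷ 60 min/hr = 8.559671 mcg/min
8.559671 mcg/min ÷ 45.90909 kg = 0.1864483 mcg/kg/min

0.19 mcg/kg/min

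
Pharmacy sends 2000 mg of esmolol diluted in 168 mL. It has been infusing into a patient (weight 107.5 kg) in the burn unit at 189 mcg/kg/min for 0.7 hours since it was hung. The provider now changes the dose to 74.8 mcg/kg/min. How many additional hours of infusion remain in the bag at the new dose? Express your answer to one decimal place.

2.4 hours

Initial rate:
Dose = 189 mcg/kg/min × 107.5 kg = 20317.5 mcg/min
20317.5 mcg/min × 60 min/hr = 1219050 mcg/hr
Concentration = 2000 mg ÷ 168 mL = 11.90476 mg/mL = 11904.76 mcg/mL
Rate = 1219050 mcg/hr ÷ 11904.76 mcg/mL = 102.4002 mL/hr
Volume infused so far = 102.4002 mL/hr × 0.7 hr = 71.68014 mL
Volume remaining = 168 − 71.68014 = 96.31986 mL
New rate:
Dose = 74.8 mcg/kg/min × 107.5 kg = 8041 mcg/min
8041 mcg/min × 60 min/hr = 482460 mcg/hr
Rate = 482460 mcg/hr ÷ 11904.76 mcg/mL = 40.52664 mL/hr
Time remaining = 96.31986 mL ÷ 40.52664 mL/hr = 2.376705 hr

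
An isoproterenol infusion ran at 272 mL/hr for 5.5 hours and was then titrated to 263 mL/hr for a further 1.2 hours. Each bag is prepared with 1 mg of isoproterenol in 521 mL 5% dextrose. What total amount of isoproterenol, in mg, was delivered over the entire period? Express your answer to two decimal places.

Concentration = 1 mg ÷ 521 mL = 0.001919386 mg/mL
Stage 1: 272 mL/hr × 5.5 hr = 1496 mL → 1496 mL × 0.001919386 mg/mL = 2.871401 mg
Stage 2: 263 mL/hr × 1.2 hr = 315.6 mL → 315.6 mL × 0.001919386 mg/mL = 0.6057582 mg
Total = 2.871401 + 0.6057582 = 3.477159 mg

3.48 mg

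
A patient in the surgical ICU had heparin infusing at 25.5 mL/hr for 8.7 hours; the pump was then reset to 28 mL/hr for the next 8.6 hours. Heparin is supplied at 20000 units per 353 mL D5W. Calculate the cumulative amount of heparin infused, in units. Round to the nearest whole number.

26212 units

Concentration = 20000 units ÷ 353 mL = 56.65722 units/mL
Stage 1: 25.5 mL/hr × 8.7 hr = 221.85 mL → 221.85 mL × 56.65722 units/mL = 12569.41 units
Stage 2: 28 mL/hr × 8.6 hr = 240.8 mL → 240.8 mL × 56.65722 units/mL = 13643.06 units
Total = 12569.41 + 13643.06 = 26212.46 units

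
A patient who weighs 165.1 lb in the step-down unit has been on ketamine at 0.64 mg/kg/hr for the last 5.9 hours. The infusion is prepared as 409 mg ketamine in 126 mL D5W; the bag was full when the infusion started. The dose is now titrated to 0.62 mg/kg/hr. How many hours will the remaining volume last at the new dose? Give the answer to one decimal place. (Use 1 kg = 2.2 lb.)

2.7 hours

Initial rate:
Weight = 165.1 lb ÷ 2.2 lb/kg = 75.04545 kg
Dose = 0.64 mg/kg/hr × 75.04545 kg = 48.02909 mg/hr
Concentration = 409 mg ÷ 126 mL = 3.246032 mg/mL
Rate = 48.02909 mg/hr ÷ 3.246032 mg/mL = 14.79625 mL/hr
Volume infused so far = 14.79625 mL/hr × 5.9 hr = 87.29786 mL
Volume remaining = 126 − 87.29786 = 38.70214 mL
New rate:
Dose = 0.62 mg/kg/hr × 75.04545 kg = 46.52818 mg/hr
Rate = 46.52818 mg/hr ÷ 3.246032 mg/mL = 14.33387 mL/hr
Time remaining = 38.70214 mL ÷ 14.33387 mL/hr = 2.700049 hr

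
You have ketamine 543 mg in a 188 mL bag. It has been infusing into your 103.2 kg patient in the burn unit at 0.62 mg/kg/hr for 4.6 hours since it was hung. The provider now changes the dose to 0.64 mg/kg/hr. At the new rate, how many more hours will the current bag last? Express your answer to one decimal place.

Initial rate:
Dose = 0.62 mg/kg/hr × 103.2 kg = 63.984 mg/hr
Concentration = 543 mg ÷ 188 mL = 2.888298 mg/mL
Rate = 63.984 mg/hr ÷ 2.888298 mg/mL = 22.15284 mL/hr
Volume infused so far = 22.15284 mL/hr × 4.6 hr = 101.9031 mL
Volume remaining = 188 − 101.9031 = 86.09694 mL
New rate:
Dose = 0.64 mg/kg/hr × 103.2 kg = 66.048 mg/hr
Rate = 66.048 mg/hr ÷ 2.888298 mg/mL = 22.86745 mL/hr
Time remaining = 86.09694 mL ÷ 22.86745 mL/hr = 3.765044 hr

3.8 hours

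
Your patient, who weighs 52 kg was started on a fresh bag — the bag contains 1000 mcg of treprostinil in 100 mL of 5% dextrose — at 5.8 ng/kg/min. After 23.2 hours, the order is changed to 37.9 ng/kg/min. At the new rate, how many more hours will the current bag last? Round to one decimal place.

Initial rate:
Dose = 5.8 ng/kg/min × 52 kg = 301.6 ng/min
301.6 ng/min × 60 min/hr = 18096 ng/hr
Concentration = 1000 mcg ÷ 100 mL = 10 mcg/mL = 10000 ng/mL
Rate = 18096 ng/hr ÷ 10000 ng/mL = 1.8096 mL/hr
Volume infused so far = 1.8096 mL/hr × 23.2 hr = 41.98272 mL
Volume remaining = 100 − 41.98272 = 58.01728 mL
New rate:
Dose = 37.9 ng/kg/min × 52 kg = 1970.8 ng/min
1970.8 ng/min × 60 min/hr = 118248 ng/hr
Rate = 118248 ng/hr ÷ 10000 ng/mL = 11.8248 mL/hr
Time remaining = 58.01728 mL ÷ 11.8248 mL/hr = 4.906407 hr

4.9 hours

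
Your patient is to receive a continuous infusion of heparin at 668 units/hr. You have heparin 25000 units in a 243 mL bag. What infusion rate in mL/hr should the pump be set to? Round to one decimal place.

6.5 mL/hr

Concentration = 25000 units ÷ 243 mL = 102.8807 units/mL
Rate = 668 units/hr ÷ 102.8807 units/mL = 6.49296 mL/hr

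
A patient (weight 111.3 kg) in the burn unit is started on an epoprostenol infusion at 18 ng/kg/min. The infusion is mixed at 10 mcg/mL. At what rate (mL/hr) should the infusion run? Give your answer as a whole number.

Dose = 18 ng/kg/min × 111.3 kg = 2003.4 ng/min
2003.4 ng/min × 60 min/hr = 120204 ng/hr
Concentration = 10 mcg/mL = 10000 ng/mL
Rate = 120204 ng/hr ÷ 10000 ng/mL = 12.0204 mL/hr

12 mL/hr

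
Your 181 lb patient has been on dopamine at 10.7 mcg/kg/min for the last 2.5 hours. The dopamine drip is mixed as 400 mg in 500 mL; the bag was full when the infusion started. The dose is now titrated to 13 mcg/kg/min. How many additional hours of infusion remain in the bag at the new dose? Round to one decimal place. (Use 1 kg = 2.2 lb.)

Initial rate:
Weight = 181 lb ÷ 2.2 lb/kg = 82.27273 kg
Dose = 10.7 mcg/kg/min × 82.27273 kg = 880.3182 mcg/min
880.3182 mcg/min × 60 min/hr = 52819.09 mcg/hr
Concentration = 400 mg ÷ 500 mL = 0.8 mg/mL = 800 mcg/mL
Rate = 52819.09 mcg/hr ÷ 800 mcg/mL = 66.02386 mL/hr
Volume infused so far = 66.02386 mL/hr × 2.5 hr = 165.0597 mL
Volume remaining = 500 − 165.0597 = 334.9403 mL
New rate:
Dose = 13 mcg/kg/min × 82.27273 kg = 1069.545 mcg/min
1069.545 mcg/min × 60 min/hr = 64172.73 mcg/hr
Rate = 64172.73 mcg/hr ÷ 800 mcg/mL = 80.21591 mL/hr
Time remaining = 334.9403 mL ÷ 80.21591 mL/hr = 4.175485 hr

4.2 hours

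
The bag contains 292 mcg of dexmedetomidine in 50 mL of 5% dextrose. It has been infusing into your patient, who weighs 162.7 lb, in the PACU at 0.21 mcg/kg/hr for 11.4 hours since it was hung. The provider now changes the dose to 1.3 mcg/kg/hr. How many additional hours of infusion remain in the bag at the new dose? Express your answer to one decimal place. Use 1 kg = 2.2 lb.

Initial rate:
Weight = 162.7 lb ÷ 2.2 lb/kg = 73.95455 kg
Dose = 0.21 mcg/kg/hr × 73.95455 kg = 15.53045 mcg/hr
Concentration = 292 mcg ÷ 50 mL = 5.84 mcg/mL
Rate = 15.53045 mcg/hr ÷ 5.84 mcg/mL = 2.659324 mL/hr
Volume infused so far = 2.659324 mL/hr × 11.4 hr = 30.3163 mL
Volume remaining = 50 − 30.3163 = 19.6837 mL
New rate:
Dose = 1.3 mcg/kg/hr × 73.95455 kg = 96.14091 mcg/hr
Rate = 96.14091 mcg/hr ÷ 5.84 mcg/mL = 16.46248 mL/hr
Time remaining = 19.6837 mL ÷ 16.46248 mL/hr = 1.19567 hr

1.2 hours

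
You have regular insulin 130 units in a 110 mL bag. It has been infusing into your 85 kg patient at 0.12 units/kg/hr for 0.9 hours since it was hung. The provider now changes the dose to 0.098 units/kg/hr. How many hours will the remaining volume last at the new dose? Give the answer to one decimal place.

14.5 hours

Initial rate:
Dose = 0.12 units/kg/hr × 85 kg = 10.2 units/hr
Concentration = 130 units ÷ 110 mL = 1.181818 units/mL
Rate = 10.2 units/hr ÷ 1.181818 units/mL = 8.630769 mL/hr
Volume infused so far = 8.630769 mL/hr × 0.9 hr = 7.767692 mL
Volume remaining = 110 − 7.767692 = 102.2323 mL
New rate:
Dose = 0.098 units/kg/hr × 85 kg = 8.33 units/hr
Rate = 8.33 units/hr ÷ 1.181818 units/mL = 7.048462 mL/hr
Time remaining = 102.2323 mL ÷ 7.048462 mL/hr = 14.5042 hr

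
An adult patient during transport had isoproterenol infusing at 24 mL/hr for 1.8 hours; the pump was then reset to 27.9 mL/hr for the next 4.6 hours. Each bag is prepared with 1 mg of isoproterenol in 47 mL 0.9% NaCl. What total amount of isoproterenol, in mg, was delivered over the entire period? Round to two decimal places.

3.65 mg

Concentration = 1 mg ÷ 47 mL = 0.0212766 mg/mL
Stage 1: 24 mL/hr × 1.8 hr = 43.2 mL → 43.2 mL × 0.0212766 mg/mL = 0.9191489 mg
Stage 2: 27.9 mL/hr × 4.6 hr = 128.34 mL → 128.34 mL × 0.0212766 mg/mL = 2.730638 mg
Total = 0.9191489 + 2.730638 = 3.649787 mg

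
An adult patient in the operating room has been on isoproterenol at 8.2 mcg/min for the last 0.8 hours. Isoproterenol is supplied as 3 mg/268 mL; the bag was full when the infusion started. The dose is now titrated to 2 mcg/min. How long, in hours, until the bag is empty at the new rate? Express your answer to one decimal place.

21.7 hours

Initial rate:
8.2 mcg/min × 60 min/hr = 492 mcg/hr
Concentration = 3 mg ÷ 268 mL = 0.01119403 mg/mL = 11.19403 mcg/mL
Rate = 492 mcg/hr ÷ 11.19403 mcg/mL = 43.952 mL/hr
Volume infused so far = 43.952 mL/hr × 0.8 hr = 35.1616 mL
Volume remaining = 268 − 35.1616 = 232.8384 mL
New rate:
2 mcg/min × 60 min/hr = 120 mcg/hr
Rate = 120 mcg/hr ÷ 11.19403 mcg/mL = 10.72 mL/hr
Time remaining = 232.8384 mL ÷ 10.72 mL/hr = 21.72 hr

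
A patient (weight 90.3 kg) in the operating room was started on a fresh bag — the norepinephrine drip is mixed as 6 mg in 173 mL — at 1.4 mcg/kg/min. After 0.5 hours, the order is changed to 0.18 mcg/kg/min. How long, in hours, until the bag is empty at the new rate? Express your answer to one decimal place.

2.3 hours

Initial rate:
Dose = 1.4 mcg/kg/min × 90.3 kg = 126.42 mcg/min
126.42 mcg/min × 60 min/hr = 7585.2 mcg/hr
Concentration = 6 mg ÷ 173 mL = 0.03468208 mg/mL = 34.68208 mcg/mL
Rate = 7585.2 mcg/hr ÷ 34.68208 mcg/mL = 218.7066 mL/hr
Volume infused so far = 218.7066 mL/hr × 0.5 hr = 109.3533 mL
Volume remaining = 173 − 109.3533 = 63.6467 mL
New rate:
Dose = 0.18 mcg/kg/min × 90.3 kg = 16.254 mcg/min
16.254 mcg/min × 60 min/hr = 975.24 mcg/hr
Rate = 975.24 mcg/hr ÷ 34.68208 mcg/mL = 28.11942 mL/hr
Time remaining = 63.6467 mL ÷ 28.11942 mL/hr = 2.263443 hr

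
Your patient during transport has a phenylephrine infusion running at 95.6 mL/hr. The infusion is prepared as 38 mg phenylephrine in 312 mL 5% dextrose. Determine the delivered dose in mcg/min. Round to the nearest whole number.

Concentration = 38 mg ÷ 312 mL = 0.1217949 mg/mL = 121.7949 mcg/mL
Drug rate = 95.6 mL/hr × 121.7949 mcg/mL = 11643.59 mcg/hr
11643.59 mcg/hr ÷ 60 min/hr = 194.0598 mcg/min

194 mcg/min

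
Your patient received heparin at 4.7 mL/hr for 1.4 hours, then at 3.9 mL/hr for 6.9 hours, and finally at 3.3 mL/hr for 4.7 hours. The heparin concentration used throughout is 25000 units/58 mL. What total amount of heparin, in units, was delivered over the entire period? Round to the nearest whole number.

Concentration = 25000 units ÷ 58 mL = 431.0345 units/mL
Stage 1: 4.7 mL/hr × 1.4 hr = 6.58 mL → 6.58 mL × 431.0345 units/mL = 2836.207 units
Stage 2: 3.9 mL/hr × 6.9 hr = 26.91 mL → 26.91 mL × 431.0345 units/mL = 11599.14 units
Stage 3: 3.3 mL/hr × 4.7 hr = 15.51 mL → 15.51 mL × 431.0345 units/mL = 6685.345 units
Total = 2836.207 + 11599.14 + 6685.345 = 21120.69 units

21121 units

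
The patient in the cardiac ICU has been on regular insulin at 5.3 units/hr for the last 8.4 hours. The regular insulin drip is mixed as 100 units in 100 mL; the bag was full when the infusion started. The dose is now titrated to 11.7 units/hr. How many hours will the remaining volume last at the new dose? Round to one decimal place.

Initial rate:
Concentration = 100 units ÷ 100 mL = 1 units/mL
Rate = 5.3 units/hr ÷ 1 units/mL = 5.3 mL/hr
Volume infused so far = 5.3 mL/hr × 8.4 hr = 44.52 mL
Volume remaining = 100 − 44.52 = 55.48 mL
New rate:
Rate = 11.7 units/hr ÷ 1 units/mL = 11.7 mL/hr
Time remaining = 55.48 mL ÷ 11.7 mL/hr = 4.74188 hr

4.7 hours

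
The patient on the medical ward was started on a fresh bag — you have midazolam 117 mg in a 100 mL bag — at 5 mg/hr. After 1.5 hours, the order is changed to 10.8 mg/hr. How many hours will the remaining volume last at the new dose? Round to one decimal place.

Initial rate:
Concentration = 117 mg ÷ 100 mL = 1.17 mg/mL
Rate = 5 mg/hr ÷ 1.17 mg/mL = 4.273504 mL/hr
Volume infused so far = 4.273504 mL/hr × 1.5 hr = 6.410256 mL
Volume remaining = 100 − 6.410256 = 93.58974 mL
New rate:
Rate = 10.8 mg/hr ÷ 1.17 mg/mL = 9.230769 mL/hr
Time remaining = 93.58974 mL ÷ 9.230769 mL/hr = 10.13889 hr

10.1 hours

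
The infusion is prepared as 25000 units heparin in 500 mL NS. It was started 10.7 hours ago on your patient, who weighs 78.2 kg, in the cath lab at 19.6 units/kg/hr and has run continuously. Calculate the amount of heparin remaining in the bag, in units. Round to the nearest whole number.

8600 units

Dose = 19.6 units/kg/hr × 78.2 kg = 1532.72 units/hr
Concentration = 25000 units ÷ 500 mL = 50 units/mL
Rate = 1532.72 units/hr ÷ 50 units/mL = 30.6544 mL/hr
Volume infused = 30.6544 mL/hr × 10.7 hr = 328.0021 mL
Volume remaining = 500 − 328.0021 = 171.9979 mL
Drug remaining = 171.9979 mL × 50 units/mL = 8599.896 units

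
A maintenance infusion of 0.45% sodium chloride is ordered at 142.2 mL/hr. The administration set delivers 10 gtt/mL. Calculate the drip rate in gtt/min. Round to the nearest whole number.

142.2 mL/hr ÷ 60 min/hr = 2.37 mL/min
2.37 mL/min × 10 gtt/mL = 23.7 gtt/min

24 gtt/min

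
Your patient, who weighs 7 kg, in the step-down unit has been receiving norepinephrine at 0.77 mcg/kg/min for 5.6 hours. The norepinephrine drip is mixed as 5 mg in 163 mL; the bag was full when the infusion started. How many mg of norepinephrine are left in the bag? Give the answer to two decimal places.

Dose = 0.77 mcg/kg/min × 7 kg = 5.39 mcg/min
5.39 mcg/min × 60 min/hr = 323.4 mcg/hr
Concentration = 5 mg ÷ 163 mL = 0.03067485 mg/mL = 30.67485 mcg/mL
Rate = 323.4 mcg/hr ÷ 30.67485 mcg/mL = 10.54284 mL/hr
Volume infused = 10.54284 mL/hr × 5.6 hr = 59.0399 mL
Volume remaining = 163 − 59.0399 = 103.9601 mL
Drug remaining = 103.9601 mL × 30.67485 mcg/mL = 3188.96 mcg = 3.18896 mg

3.19 mg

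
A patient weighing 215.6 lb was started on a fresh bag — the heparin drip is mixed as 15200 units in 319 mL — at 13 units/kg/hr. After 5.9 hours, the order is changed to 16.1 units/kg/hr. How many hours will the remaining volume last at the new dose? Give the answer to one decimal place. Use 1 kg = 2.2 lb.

4.9 hours

Initial rate:
Weight = 215.6 lb ÷ 2.2 lb/kg = 98 kg
Dose = 13 units/kg/hr × 98 kg = 1274 units/hr
Concentration = 15200 units ÷ 319 mL = 47.6489 units/mL
Rate = 1274 units/hr ÷ 47.6489 units/mL = 26.73724 mL/hr
Volume infused so far = 26.73724 mL/hr × 5.9 hr = 157.7497 mL
Volume remaining = 319 − 157.7497 = 161.2503 mL
New rate:
Dose = 16.1 units/kg/hr × 98 kg = 1577.8 units/hr
Rate = 1577.8 units/hr ÷ 47.6489 units/mL = 33.11304 mL/hr
Time remaining = 161.2503 mL ÷ 33.11304 mL/hr = 4.869692 hr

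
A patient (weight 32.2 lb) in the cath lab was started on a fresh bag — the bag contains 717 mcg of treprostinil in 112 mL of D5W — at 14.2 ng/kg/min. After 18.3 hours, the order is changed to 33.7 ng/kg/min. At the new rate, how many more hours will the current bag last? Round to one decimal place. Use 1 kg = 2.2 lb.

16.5 hours

Initial rate:
Weight = 32.2 lb ÷ 2.2 lb/kg = 14.63636 kg
Dose = 14.2 ng/kg/min × 14.63636 kg = 207.8364 ng/min
207.8364 ng/min × 60 min/hr = 12470.18 ng/hr
Concentration = 717 mcg ÷ 112 mL = 6.401786 mcg/mL = 6401.786 ng/mL
Rate = 12470.18 ng/hr ÷ 6401.786 ng/mL = 1.947922 mL/hr
Volume infused so far = 1.947922 mL/hr × 18.3 hr = 35.64698 mL
Volume remaining = 112 − 35.64698 = 76.35302 mL
New rate:
Dose = 33.7 ng/kg/min × 14.63636 kg = 493.2455 ng/min
493.2455 ng/min × 60 min/hr = 29594.73 ng/hr
Rate = 29594.73 ng/hr ÷ 6401.786 ng/mL = 4.622886 mL/hr
Time remaining = 76.35302 mL ÷ 4.622886 mL/hr = 16.51631 hr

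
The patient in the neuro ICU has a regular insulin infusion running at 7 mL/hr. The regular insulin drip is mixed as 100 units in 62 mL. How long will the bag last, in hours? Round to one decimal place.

8.9 hours

Duration = 62 mL ÷ 7 mL/hr = 8.857143 hr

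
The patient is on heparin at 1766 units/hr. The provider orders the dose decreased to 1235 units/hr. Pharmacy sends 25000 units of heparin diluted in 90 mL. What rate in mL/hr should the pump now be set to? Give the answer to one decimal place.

4.4 mL/hr

Concentration = 25000 units ÷ 90 mL = 277.7778 units/mL
Rate = 1235 units/hr ÷ 277.7778 units/mL = 4.446 mL/hr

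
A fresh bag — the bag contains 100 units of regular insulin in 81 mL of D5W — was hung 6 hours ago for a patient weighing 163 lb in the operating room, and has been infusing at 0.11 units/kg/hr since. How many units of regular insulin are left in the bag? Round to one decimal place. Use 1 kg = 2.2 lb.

Weight = 163 lb ÷ 2.2 lb/kg = 74.09091 kg
Dose = 0.11 units/kg/hr × 74.09091 kg = 8.15 units/hr
Concentration = 100 units ÷ 81 mL = 1.234568 units/mL
Rate = 8.15 units/hr ÷ 1.234568 units/mL = 6.6015 mL/hr
Volume infused = 6.6015 mL/hr × 6 hr = 39.609 mL
Volume remaining = 81 − 39.609 = 41.391 mL
Drug remaining = 41.391 mL × 1.234568 units/mL = 51.1 units

51.1 units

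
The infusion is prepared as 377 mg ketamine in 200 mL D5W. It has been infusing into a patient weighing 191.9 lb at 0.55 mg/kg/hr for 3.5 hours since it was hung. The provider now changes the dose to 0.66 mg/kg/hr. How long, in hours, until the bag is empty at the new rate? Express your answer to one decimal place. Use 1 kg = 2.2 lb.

Initial rate:
Weight = 191.9 lb ÷ 2.2 lb/kg = 87.22727 kg
Dose = 0.55 mg/kg/hr × 87.22727 kg = 47.975 mg/hr
Concentration = 377 mg ÷ 200 mL = 1.885 mg/mL
Rate = 47.975 mg/hr ÷ 1.885 mg/mL = 25.45093 mL/hr
Volume infused so far = 25.45093 mL/hr × 3.5 hr = 89.07825 mL
Volume remaining = 200 − 89.07825 = 110.9218 mL
New rate:
Dose = 0.66 mg/kg/hr × 87.22727 kg = 57.57 mg/hr
Rate = 57.57 mg/hr ÷ 1.885 mg/mL = 30.54111 mL/hr
Time remaining = 110.9218 mL ÷ 30.54111 mL/hr = 3.631883 hr

3.6 hours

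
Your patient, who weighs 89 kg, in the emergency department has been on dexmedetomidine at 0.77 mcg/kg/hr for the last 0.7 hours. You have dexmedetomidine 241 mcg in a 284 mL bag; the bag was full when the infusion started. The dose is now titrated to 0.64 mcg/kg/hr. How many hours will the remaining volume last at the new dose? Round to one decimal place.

Initial rate:
Dose = 0.77 mcg/kg/hr × 89 kg = 68.53 mcg/hr
Concentration = 241 mcg ÷ 284 mL = 0.8485915 mcg/mL
Rate = 68.53 mcg/hr ÷ 0.8485915 mcg/mL = 80.75734 mL/hr
Volume infused so far = 80.75734 mL/hr × 0.7 hr = 56.53014 mL
Volume remaining = 284 − 56.53014 = 227.4699 mL
New rate:
Dose = 0.64 mcg/kg/hr × 89 kg = 56.96 mcg/hr
Rate = 56.96 mcg/hr ÷ 0.8485915 mcg/mL = 67.12299 mL/hr
Time remaining = 227.4699 mL ÷ 67.12299 mL/hr = 3.388852 hr

3.4 hours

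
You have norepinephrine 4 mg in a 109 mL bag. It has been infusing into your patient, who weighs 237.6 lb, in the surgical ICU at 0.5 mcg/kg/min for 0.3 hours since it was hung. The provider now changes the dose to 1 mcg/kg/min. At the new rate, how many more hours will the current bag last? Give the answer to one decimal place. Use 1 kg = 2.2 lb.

Initial rate:
Weight = 237.6 lb ÷ 2.2 lb/kg = 108 kg
Dose = 0.5 mcg/kg/min × 108 kg = 54 mcg/min
54 mcg/min × 60 min/hr = 3240 mcg/hr
Concentration = 4 mg ÷ 109 mL = 0.03669725 mg/mL = 36.69725 mcg/mL
Rate = 3240 mcg/hr ÷ 36.69725 mcg/mL = 88.29 mL/hr
Volume infused so far = 88.29 mL/hr × 0.3 hr = 26.487 mL
Volume remaining = 109 − 26.487 = 82.513 mL
New rate:
Dose = 1 mcg/kg/min × 108 kg = 108 mcg/min
108 mcg/min × 60 min/hr = 6480 mcg/hr
Rate = 6480 mcg/hr ÷ 36.69725 mcg/mL = 176.58 mL/hr
Time remaining = 82.513 mL ÷ 176.58 mL/hr = 0.467284 hr

0.5 hours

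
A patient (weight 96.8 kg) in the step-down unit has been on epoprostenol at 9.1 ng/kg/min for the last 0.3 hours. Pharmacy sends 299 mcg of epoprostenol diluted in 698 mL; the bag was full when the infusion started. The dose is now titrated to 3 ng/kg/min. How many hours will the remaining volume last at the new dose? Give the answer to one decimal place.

16.3 hours

Initial rate:
Dose = 9.1 ng/kg/min × 96.8 kg = 880.88 ng/min
880.88 ng/min × 60 min/hr = 52852.8 ng/hr
Concentration = 299 mcg ÷ 698 mL = 0.4283668 mcg/mL = 428.3668 ng/mL
Rate = 52852.8 ng/hr ÷ 428.3668 ng/mL = 123.3821 mL/hr
Volume infused so far = 123.3821 mL/hr × 0.3 hr = 37.01464 mL
Volume remaining = 698 − 37.01464 = 660.9854 mL
New rate:
Dose = 3 ng/kg/min × 96.8 kg = 290.4 ng/min
290.4 ng/min × 60 min/hr = 17424 ng/hr
Rate = 17424 ng/hr ÷ 428.3668 ng/mL = 40.67542 mL/hr
Time remaining = 660.9854 mL ÷ 40.67542 mL/hr = 16.25024 hr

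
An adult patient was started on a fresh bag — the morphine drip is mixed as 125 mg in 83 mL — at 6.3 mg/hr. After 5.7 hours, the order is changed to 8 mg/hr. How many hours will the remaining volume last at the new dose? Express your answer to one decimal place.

Initial rate:
Concentration = 125 mg ÷ 83 mL = 1.506024 mg/mL
Rate = 6.3 mg/hr ÷ 1.506024 mg/mL = 4.1832 mL/hr
Volume infused so far = 4.1832 mL/hr × 5.7 hr = 23.84424 mL
Volume remaining = 83 − 23.84424 = 59.15576 mL
New rate:
Rate = 8 mg/hr ÷ 1.506024 mg/mL = 5.312 mL/hr
Time remaining = 59.15576 mL ÷ 5.312 mL/hr = 11.13625 hr

11.1 hours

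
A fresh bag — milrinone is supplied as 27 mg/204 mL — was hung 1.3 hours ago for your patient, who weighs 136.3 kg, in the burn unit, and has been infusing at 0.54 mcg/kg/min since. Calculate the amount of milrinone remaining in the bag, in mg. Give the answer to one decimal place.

Dose = 0.54 mcg/kg/min × 136.3 kg = 73.602 mcg/min
73.602 mcg/min × 60 min/hr = 4416.12 mcg/hr
Concentration = 27 mg ÷ 204 mL = 0.1323529 mg/mL = 132.3529 mcg/mL
Rate = 4416.12 mcg/hr ÷ 132.3529 mcg/mL = 33.36624 mL/hr
Volume infused = 33.36624 mL/hr × 1.3 hr = 43.37611 mL
Volume remaining = 204 − 43.37611 = 160.6239 mL
Drug remaining = 160.6239 mL × 132.3529 mcg/mL = 21259.04 mcg = 21.25904 mg

21.3 mg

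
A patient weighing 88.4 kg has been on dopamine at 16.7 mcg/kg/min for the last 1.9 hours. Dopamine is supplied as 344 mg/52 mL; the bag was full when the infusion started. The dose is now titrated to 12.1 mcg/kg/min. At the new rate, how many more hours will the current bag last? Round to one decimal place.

Initial rate:
Dose = 16.7 mcg/kg/min × 88.4 kg = 1476.28 mcg/min
1476.28 mcg/min × 60 min/hr = 88576.8 mcg/hr
Concentration = 344 mg ÷ 52 mL = 6.615385 mg/mL = 6615.385 mcg/mL
Rate = 88576.8 mcg/hr ÷ 6615.385 mcg/mL = 13.38952 mL/hr
Volume infused so far = 13.38952 mL/hr × 1.9 hr = 25.44008 mL
Volume remaining = 52 − 25.44008 = 26.55992 mL
New rate:
Dose = 12.1 mcg/kg/min × 88.4 kg = 1069.64 mcg/min
1069.64 mcg/min × 60 min/hr = 64178.4 mcg/hr
Rate = 64178.4 mcg/hr ÷ 6615.385 mcg/mL = 9.701386 mL/hr
Time remaining = 26.55992 mL ÷ 9.701386 mL/hr = 2.737745 hr

2.7 hours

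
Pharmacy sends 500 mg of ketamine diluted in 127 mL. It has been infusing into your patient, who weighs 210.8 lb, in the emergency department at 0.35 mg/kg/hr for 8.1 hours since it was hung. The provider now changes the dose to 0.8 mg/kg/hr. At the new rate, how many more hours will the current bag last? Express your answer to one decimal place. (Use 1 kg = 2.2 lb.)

3.0 hours

Initial rate:
Weight = 210.8 lb ÷ 2.2 lb/kg = 95.81818 kg
Dose = 0.35 mg/kg/hr × 95.81818 kg = 33.53636 mg/hr
Concentration = 500 mg ÷ 127 mL = 3.937008 mg/mL
Rate = 33.53636 mg/hr ÷ 3.937008 mg/mL = 8.518236 mL/hr
Volume infused so far = 8.518236 mL/hr × 8.1 hr = 68.99771 mL
Volume remaining = 127 − 68.99771 = 58.00229 mL
New rate:
Dose = 0.8 mg/kg/hr × 95.81818 kg = 76.65455 mg/hr
Rate = 76.65455 mg/hr ÷ 3.937008 mg/mL = 19.47025 mL/hr
Time remaining = 58.00229 mL ÷ 19.47025 mL/hr = 2.97902 hr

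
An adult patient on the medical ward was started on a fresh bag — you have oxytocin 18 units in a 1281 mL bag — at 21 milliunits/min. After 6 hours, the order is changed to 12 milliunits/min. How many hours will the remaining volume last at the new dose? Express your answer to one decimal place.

Initial rate:
21 milliunits/min × 60 min/hr = 1260 milliunits/hr
Concentration = 18 units ÷ 1281 mL = 0.01405152 units/mL = 14.05152 milliunits/mL
Rate = 1260 milliunits/hr ÷ 14.05152 milliunits/mL = 89.67 mL/hr
Volume infused so far = 89.67 mL/hr × 6 hr = 538.02 mL
Volume remaining = 1281 − 538.02 = 742.98 mL
New rate:
12 milliunits/min × 60 min/hr = 720 milliunits/hr
Rate = 720 milliunits/hr ÷ 14.05152 milliunits/mL = 51.24 mL/hr
Time remaining = 742.98 mL ÷ 51.24 mL/hr = 14.5 hr

14.5 hours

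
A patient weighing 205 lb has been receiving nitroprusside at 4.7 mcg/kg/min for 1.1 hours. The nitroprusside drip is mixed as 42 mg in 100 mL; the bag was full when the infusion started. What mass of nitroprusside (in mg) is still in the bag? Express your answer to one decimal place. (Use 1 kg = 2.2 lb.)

13.1 mg

Weight = 205 lb ÷ 2.2 lb/kg = 93.18182 kg
Dose = 4.7 mcg/kg/min × 93.18182 kg = 437.9545 mcg/min
437.9545 mcg/min × 60 min/hr = 26277.27 mcg/hr
Concentration = 42 mg ÷ 100 mL = 0.42 mg/mL = 420 mcg/mL
Rate = 26277.27 mcg/hr ÷ 420 mcg/mL = 62.56494 mL/hr
Volume infused = 62.56494 mL/hr × 1.1 hr = 68.82143 mL
Volume remaining = 100 − 68.82143 = 31.17857 mL
Drug remaining = 31.17857 mL × 420 mcg/mL = 13095 mcg = 13.095 mg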